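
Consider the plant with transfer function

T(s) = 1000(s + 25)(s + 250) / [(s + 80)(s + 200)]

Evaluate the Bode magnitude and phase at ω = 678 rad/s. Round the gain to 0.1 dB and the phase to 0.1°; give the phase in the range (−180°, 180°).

At s = jω = j678:
zero (s+25): 25 + j678 → |·| = √(25²+678²) = √460309 ≈ 678.46, ∠ = arctan(678/25) ≈ 87.89°
zero (s+250): 250 + j678 → |·| = √(250²+678²) = √522184 ≈ 722.62, ∠ = arctan(678/250) ≈ 69.76°
pole (s+80): 80 + j678 → |·| = √(80²+678²) = √466084 ≈ 682.7, ∠ = arctan(678/80) ≈ 83.27°
pole (s+200): 200 + j678 → |·| = √(200²+678²) = √499684 ≈ 706.88, ∠ = arctan(678/200) ≈ 73.56°
|T| = 1000 · 4.9027e+05 / 4.8259e+05 ≈ 1015.9
Gain = 20 log₁₀(1015.9) ≈ 60.14 dB
∠T = 157.65° − 156.83° = 0.82°

60.1 dB, 0.8°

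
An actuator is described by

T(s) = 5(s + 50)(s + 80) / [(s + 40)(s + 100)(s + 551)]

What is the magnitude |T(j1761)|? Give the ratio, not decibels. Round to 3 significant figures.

0.00271

At s = jω = j1761:
zero (s+50): 50 + j1761 → |·| = √(50²+1761²) = √3103621 ≈ 1761.7, ∠ = arctan(1761/50) ≈ 88.37°
zero (s+80): 80 + j1761 → |·| = √(80²+1761²) = √3107521 ≈ 1762.8, ∠ = arctan(1761/80) ≈ 87.40°
pole (s+40): 40 + j1761 → |·| = √(40²+1761²) = √3102721 ≈ 1761.5, ∠ = arctan(1761/40) ≈ 88.70°
pole (s+100): 100 + j1761 → |·| = √(100²+1761²) = √3111121 ≈ 1763.8, ∠ = arctan(1761/100) ≈ 86.75°
pole (s+551): 551 + j1761 → |·| = √(551²+1761²) = √3404722 ≈ 1845.2, ∠ = arctan(1761/551) ≈ 72.63°
|T| = 5 · 3.1055e+06 / 5.7329e+09 ≈ 0.0027085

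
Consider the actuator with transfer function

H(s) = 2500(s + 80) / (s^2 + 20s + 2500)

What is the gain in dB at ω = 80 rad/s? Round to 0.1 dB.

At s = jω = j80:
zero (s+80): 80 + j80 → |·| = √(80²+80²) = √12800 ≈ 113.14, ∠ = arctan(80/80) ≈ 45.00°
quadratic: (j80)² + 20·j80 + 2500 = -3900 + j1600 → |·| ≈ 4215.4, ∠ ≈ 157.69°
|H| = 2500 · 113.14 / 4215.4 ≈ 67.099
Gain = 20 log₁₀(67.099) ≈ 36.53 dB

36.5 dB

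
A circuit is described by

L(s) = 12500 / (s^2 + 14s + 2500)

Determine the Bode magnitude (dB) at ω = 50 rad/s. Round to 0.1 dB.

25.0 dB

At s = jω = j50:
quadratic: (j50)² + 14·j50 + 2500 = 0 + j700 → |·| ≈ 700, ∠ ≈ 90.00°
|L| = 12500 / 700 ≈ 17.857
Gain = 20 log₁₀(17.857) ≈ 25.04 dB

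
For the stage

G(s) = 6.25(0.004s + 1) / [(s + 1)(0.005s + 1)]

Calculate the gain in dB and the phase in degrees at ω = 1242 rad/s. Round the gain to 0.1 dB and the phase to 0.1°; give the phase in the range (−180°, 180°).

-47.8 dB, -92.2°

At ω = 1242 rad/s:
zero (1 + j1242·0.004) = 1 + j4.968 → |·| ≈ 5.0676, ∠ ≈ 78.62°
pole (1 + j1242·1) = 1 + j1242 → |·| ≈ 1242, ∠ ≈ 89.95°
pole (1 + j1242·0.005) = 1 + j6.21 → |·| ≈ 6.29, ∠ ≈ 80.85°
|G| = 6.25 · 5.0676 / (1242 · 6.29) ≈ 0.0040542
Gain = 20 log₁₀(0.0040542) ≈ -47.84 dB
∠G = (78.62°) − (89.95° + 80.85°) = -92.18°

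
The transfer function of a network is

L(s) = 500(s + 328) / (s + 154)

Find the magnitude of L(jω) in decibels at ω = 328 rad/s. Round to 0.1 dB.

At s = jω = j328:
zero (s+328): 328 + j328 → |·| = √(328²+328²) = √215168 ≈ 463.86, ∠ = arctan(328/328) ≈ 45.00°
pole (s+154): 154 + j328 → |·| = √(154²+328²) = √131300 ≈ 362.35, ∠ = arctan(328/154) ≈ 64.85°
|L| = 500 · 463.86 / 362.35 ≈ 640.07
Gain = 20 log₁₀(640.07) ≈ 56.12 dB

56.1 dB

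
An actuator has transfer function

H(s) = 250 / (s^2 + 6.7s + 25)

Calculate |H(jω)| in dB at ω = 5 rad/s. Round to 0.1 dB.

17.5 dB

At s = jω = j5:
quadratic: (j5)² + 6.7·j5 + 25 = 0 + j33.5 → |·| ≈ 33.5, ∠ ≈ 90.00°
|H| = 250 / 33.5 ≈ 7.4627
Gain = 20 log₁₀(7.4627) ≈ 17.46 dB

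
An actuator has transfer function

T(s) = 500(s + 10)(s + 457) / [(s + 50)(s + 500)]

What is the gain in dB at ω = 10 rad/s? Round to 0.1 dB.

At s = jω = j10:
zero (s+10): 10 + j10 → |·| = √(10²+10²) = √200 ≈ 14.142, ∠ = arctan(10/10) ≈ 45.00°
zero (s+457): 457 + j10 → |·| = √(457²+10²) = √208949 ≈ 457.11, ∠ = arctan(10/457) ≈ 1.25°
pole (s+50): 50 + j10 → |·| = √(50²+10²) = √2600 ≈ 50.99, ∠ = arctan(10/50) ≈ 11.31°
pole (s+500): 500 + j10 → |·| = √(500²+10²) = √250100 ≈ 500.1, ∠ = arctan(10/500) ≈ 1.15°
|T| = 500 · 6464.4 / 25500 ≈ 126.75
Gain = 20 log₁₀(126.75) ≈ 42.06 dB

42.1 dB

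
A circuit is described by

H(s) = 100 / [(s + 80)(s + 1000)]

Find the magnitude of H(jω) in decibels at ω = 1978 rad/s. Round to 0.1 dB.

At s = jω = j1978:
pole (s+80): 80 + j1978 → |·| = √(80²+1978²) = √3918884 ≈ 1979.6, ∠ = arctan(1978/80) ≈ 87.68°
pole (s+1000): 1000 + j1978 → |·| = √(1000²+1978²) = √4912484 ≈ 2216.4, ∠ = arctan(1978/1000) ≈ 63.18°
|H| = 100 / 4.3876e+06 ≈ 2.2792e-05
Gain = 20 log₁₀(2.2792e-05) ≈ -92.84 dB

-92.8 dB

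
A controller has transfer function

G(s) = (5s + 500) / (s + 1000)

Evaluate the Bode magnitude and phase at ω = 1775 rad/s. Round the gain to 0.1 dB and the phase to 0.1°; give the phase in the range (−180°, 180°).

Substitute s = j1775:
Numerator: 5(j1775) + 500 = 500 + j8875
Denominator: (j1775) + 1000 = 1000 + j1775
|N| = √(500² + 8875²) ≈ 8889.1, ∠N ≈ 86.78°
|D| = √(1000² + 1775²) ≈ 2037.3, ∠D ≈ 60.60°
|G| = 8889.1 / 2037.3 ≈ 4.3632
Gain = 20 log₁₀(4.3632) ≈ 12.80 dB
∠G = 86.78° − 60.60° = 26.18°

12.8 dB, 26.2°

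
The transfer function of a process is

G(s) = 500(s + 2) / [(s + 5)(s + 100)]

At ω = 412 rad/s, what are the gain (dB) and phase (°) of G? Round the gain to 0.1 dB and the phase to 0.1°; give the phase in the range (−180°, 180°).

At s = jω = j412:
zero (s+2): 2 + j412 → |·| = √(2²+412²) = √169748 ≈ 412, ∠ = arctan(412/2) ≈ 89.72°
pole (s+5): 5 + j412 → |·| = √(5²+412²) = √169769 ≈ 412.03, ∠ = arctan(412/5) ≈ 89.30°
pole (s+100): 100 + j412 → |·| = √(100²+412²) = √179744 ≈ 423.96, ∠ = arctan(412/100) ≈ 76.36°
|G| = 500 · 412 / 1.7468e+05 ≈ 1.1793
Gain = 20 log₁₀(1.1793) ≈ 1.43 dB
∠G = 89.72° − 165.66° = -75.94°

1.4 dB, -75.9°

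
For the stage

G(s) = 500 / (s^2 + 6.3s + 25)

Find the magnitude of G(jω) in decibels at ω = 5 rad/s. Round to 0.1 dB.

At s = jω = j5:
quadratic: (j5)² + 6.3·j5 + 25 = 0 + j31.5 → |·| ≈ 31.5, ∠ ≈ 90.00°
|G| = 500 / 31.5 ≈ 15.873
Gain = 20 log₁₀(15.873) ≈ 24.01 dB

24.0 dB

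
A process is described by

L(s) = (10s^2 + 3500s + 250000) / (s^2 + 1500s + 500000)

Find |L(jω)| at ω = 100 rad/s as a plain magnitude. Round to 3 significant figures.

0.743

Substitute s = j100:
Numerator: 10(j100)^2 + 3500(j100) + 250000 = 150000 + j350000
Denominator: (j100)^2 + 1500(j100) + 500000 = 490000 + j150000
|N| = √(150000² + 350000²) ≈ 3.8079e+05, ∠N ≈ 66.80°
|D| = √(490000² + 150000²) ≈ 5.1245e+05, ∠D ≈ 17.02°
|L| = 3.8079e+05 / 5.1245e+05 ≈ 0.74308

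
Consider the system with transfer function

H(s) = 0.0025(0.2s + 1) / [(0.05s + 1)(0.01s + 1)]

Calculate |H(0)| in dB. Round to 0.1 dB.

-52.0 dB

H(0) = 0.0025 · 1 / 1 = 0.0025
20 log₁₀(0.0025) ≈ -52.04 dB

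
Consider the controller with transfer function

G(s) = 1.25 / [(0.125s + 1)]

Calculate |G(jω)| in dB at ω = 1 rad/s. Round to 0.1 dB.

At ω = 1 rad/s:
pole (1 + j1·0.125) = 1 + j0.125 → |·| ≈ 1.0078, ∠ ≈ 7.13°
|G| = 1.25 · 1 / (1.0078) ≈ 1.2403
Gain = 20 log₁₀(1.2403) ≈ 1.87 dB

1.9 dB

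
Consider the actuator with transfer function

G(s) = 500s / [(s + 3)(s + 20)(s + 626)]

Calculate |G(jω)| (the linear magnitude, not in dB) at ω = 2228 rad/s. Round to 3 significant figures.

At s = jω = j2228:
zero at origin: s = j2228 → |·| = 2228, ∠ = 90.00°
pole (s+3): 3 + j2228 → |·| = √(3²+2228²) = √4963993 ≈ 2228, ∠ = arctan(2228/3) ≈ 89.92°
pole (s+20): 20 + j2228 → |·| = √(20²+2228²) = √4964384 ≈ 2228.1, ∠ = arctan(2228/20) ≈ 89.49°
pole (s+626): 626 + j2228 → |·| = √(626²+2228²) = √5355860 ≈ 2314.3, ∠ = arctan(2228/626) ≈ 74.31°
|G| = 500 · 2228 / 1.1489e+10 ≈ 9.6962e-05

9.70e-05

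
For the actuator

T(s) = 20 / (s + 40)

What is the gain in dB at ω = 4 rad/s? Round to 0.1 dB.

-6.1 dB

At s = jω = j4:
pole (s+40): 40 + j4 → |·| = √(40²+4²) = √1616 ≈ 40.2, ∠ = arctan(4/40) ≈ 5.71°
|T| = 20 / 40.2 ≈ 0.49751
Gain = 20 log₁₀(0.49751) ≈ -6.06 dB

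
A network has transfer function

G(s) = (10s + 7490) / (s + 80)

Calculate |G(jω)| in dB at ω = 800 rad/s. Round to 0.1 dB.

22.7 dB

Substitute s = j800:
Numerator: 10(j800) + 7490 = 7490 + j8000
Denominator: (j800) + 80 = 80 + j800
|N| = √(7490² + 8000²) ≈ 10959, ∠N ≈ 46.89°
|D| = √(80² + 800²) ≈ 803.99, ∠D ≈ 84.29°
|G| = 10959 / 803.99 ≈ 13.631
Gain = 20 log₁₀(13.631) ≈ 22.69 dB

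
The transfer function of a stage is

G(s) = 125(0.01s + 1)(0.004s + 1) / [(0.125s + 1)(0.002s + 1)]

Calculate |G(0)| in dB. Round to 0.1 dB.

G(0) = 125 · 1 / 1 = 125
20 log₁₀(125) ≈ 41.94 dB

41.9 dB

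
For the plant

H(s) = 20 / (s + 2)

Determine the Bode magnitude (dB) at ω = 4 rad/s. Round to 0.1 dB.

Substitute s = j4:
Numerator: 20 = 20 + j0
Denominator: (j4) + 2 = 2 + j4
|N| = √(20² + 0²) ≈ 20, ∠N ≈ 0.00°
|D| = √(2² + 4²) ≈ 4.4721, ∠D ≈ 63.43°
|H| = 20 / 4.4721 ≈ 4.4722
Gain = 20 log₁₀(4.4722) ≈ 13.01 dB

13.0 dB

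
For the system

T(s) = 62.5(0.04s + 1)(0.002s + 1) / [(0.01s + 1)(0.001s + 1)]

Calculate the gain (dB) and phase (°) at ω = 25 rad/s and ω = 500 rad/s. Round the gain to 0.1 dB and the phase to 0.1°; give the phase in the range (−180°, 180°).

At ω = 25 rad/s:
zero (1 + j25·0.04) = 1 + j1 → |·| ≈ 1.4142, ∠ ≈ 45.00°
zero (1 + j25·0.002) = 1 + j0.05 → |·| ≈ 1.0012, ∠ ≈ 2.86°
pole (1 + j25·0.01) = 1 + j0.25 → |·| ≈ 1.0308, ∠ ≈ 14.04°
pole (1 + j25·0.001) = 1 + j0.025 → |·| ≈ 1.0003, ∠ ≈ 1.43°
|T| = 62.5 · 1.4142 · 1.0012 / (1.0308 · 1.0003) ≈ 85.824
Gain = 20 log₁₀(85.824) ≈ 38.67 dB
∠T = (45.00° + 2.86°) − (14.04° + 1.43°) = 32.39°

At ω = 500 rad/s:
zero (1 + j500·0.04) = 1 + j20 → |·| ≈ 20.025, ∠ ≈ 87.14°
zero (1 + j500·0.002) = 1 + j1 → |·| ≈ 1.4142, ∠ ≈ 45.00°
pole (1 + j500·0.01) = 1 + j5 → |·| ≈ 5.099, ∠ ≈ 78.69°
pole (1 + j500·0.001) = 1 + j0.5 → |·| ≈ 1.118, ∠ ≈ 26.57°
|T| = 62.5 · 20.025 · 1.4142 / (5.099 · 1.118) ≈ 310.48
Gain = 20 log₁₀(310.48) ≈ 49.84 dB
∠T = (87.14° + 45.00°) − (78.69° + 26.57°) = 26.88°

ω = 25: 38.7 dB, 32.4°; ω = 500: 49.8 dB, 26.9°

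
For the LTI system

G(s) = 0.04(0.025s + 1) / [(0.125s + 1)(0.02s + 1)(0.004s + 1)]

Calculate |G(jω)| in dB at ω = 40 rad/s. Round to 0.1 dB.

At ω = 40 rad/s:
zero (1 + j40·0.025) = 1 + j1 → |·| ≈ 1.4142, ∠ ≈ 45.00°
pole (1 + j40·0.125) = 1 + j5 → |·| ≈ 5.099, ∠ ≈ 78.69°
pole (1 + j40·0.02) = 1 + j0.8 → |·| ≈ 1.2806, ∠ ≈ 38.66°
pole (1 + j40·0.004) = 1 + j0.16 → |·| ≈ 1.0127, ∠ ≈ 9.09°
|G| = 0.04 · 1.4142 / (5.099 · 1.2806 · 1.0127) ≈ 0.0085544
Gain = 20 log₁₀(0.0085544) ≈ -41.36 dB

-41.4 dB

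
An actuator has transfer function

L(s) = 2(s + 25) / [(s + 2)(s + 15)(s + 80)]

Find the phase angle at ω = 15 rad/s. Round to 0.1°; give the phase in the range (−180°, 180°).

-107.1°

At s = jω = j15:
zero (s+25): 25 + j15 → |·| = √(25²+15²) = √850 ≈ 29.155, ∠ = arctan(15/25) ≈ 30.96°
pole (s+2): 2 + j15 → |·| = √(2²+15²) = √229 ≈ 15.133, ∠ = arctan(15/2) ≈ 82.41°
pole (s+15): 15 + j15 → |·| = √(15²+15²) = √450 ≈ 21.213, ∠ = arctan(15/15) ≈ 45.00°
pole (s+80): 80 + j15 → |·| = √(80²+15²) = √6625 ≈ 81.394, ∠ = arctan(15/80) ≈ 10.62°
∠L = 30.96° − 138.03° = -107.07°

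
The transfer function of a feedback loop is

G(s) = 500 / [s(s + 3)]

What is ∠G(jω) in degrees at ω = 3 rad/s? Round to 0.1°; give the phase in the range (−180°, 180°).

-135.0°

At s = jω = j3:
pole (s+3): 3 + j3 → |·| = √(3²+3²) = √18 ≈ 4.2426, ∠ = arctan(3/3) ≈ 45.00°
pole at origin: |s| = 3, ∠ = 90.00° (in denominator)
∠G = 0.00° − 135.00° = -135.00°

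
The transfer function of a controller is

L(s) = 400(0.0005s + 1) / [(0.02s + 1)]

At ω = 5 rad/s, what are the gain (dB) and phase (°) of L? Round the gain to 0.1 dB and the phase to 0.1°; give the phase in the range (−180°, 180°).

52.0 dB, -5.6°

At ω = 5 rad/s:
zero (1 + j5·0.0005) = 1 + j0.0025 → |·| ≈ 1, ∠ ≈ 0.14°
pole (1 + j5·0.02) = 1 + j0.1 → |·| ≈ 1.005, ∠ ≈ 5.71°
|L| = 400 · 1 / (1.005) ≈ 398.01
Gain = 20 log₁₀(398.01) ≈ 52.00 dB
∠L = (0.14°) − (5.71°) = -5.57°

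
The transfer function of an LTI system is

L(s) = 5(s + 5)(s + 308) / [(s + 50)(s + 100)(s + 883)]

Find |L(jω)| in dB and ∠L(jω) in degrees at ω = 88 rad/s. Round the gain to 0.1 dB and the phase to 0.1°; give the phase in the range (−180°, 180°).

-38.6 dB, -4.7°

At s = jω = j88:
zero (s+5): 5 + j88 → |·| = √(5²+88²) = √7769 ≈ 88.142, ∠ = arctan(88/5) ≈ 86.75°
zero (s+308): 308 + j88 → |·| = √(308²+88²) = √102608 ≈ 320.32, ∠ = arctan(88/308) ≈ 15.95°
pole (s+50): 50 + j88 → |·| = √(50²+88²) = √10244 ≈ 101.21, ∠ = arctan(88/50) ≈ 60.40°
pole (s+100): 100 + j88 → |·| = √(100²+88²) = √17744 ≈ 133.21, ∠ = arctan(88/100) ≈ 41.35°
pole (s+883): 883 + j88 → |·| = √(883²+88²) = √787433 ≈ 887.37, ∠ = arctan(88/883) ≈ 5.69°
|L| = 5 · 28234 / 1.1964e+07 ≈ 0.0118
Gain = 20 log₁₀(0.0118) ≈ -38.56 dB
∠L = 102.70° − 107.44° = -4.74°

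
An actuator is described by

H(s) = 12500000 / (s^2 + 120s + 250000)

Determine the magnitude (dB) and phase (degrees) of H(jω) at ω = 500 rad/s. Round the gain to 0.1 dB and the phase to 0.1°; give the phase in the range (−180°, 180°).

At s = jω = j500:
quadratic: (j500)² + 120·j500 + 250000 = 0 + j60000 → |·| ≈ 60000, ∠ ≈ 90.00°
|H| = 12500000 / 60000 ≈ 208.33
Gain = 20 log₁₀(208.33) ≈ 46.38 dB
∠H = 0.00° − 90.00° = -90.00°

46.4 dB, -90.0°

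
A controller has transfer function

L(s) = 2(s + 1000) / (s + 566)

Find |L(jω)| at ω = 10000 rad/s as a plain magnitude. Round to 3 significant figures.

At s = jω = j10000:
zero (s+1000): 1000 + j10000 → |·| = √(1000²+10000²) = √101000000 ≈ 10050, ∠ = arctan(10000/1000) ≈ 84.29°
pole (s+566): 566 + j10000 → |·| = √(566²+10000²) = √100320356 ≈ 10016, ∠ = arctan(10000/566) ≈ 86.76°
|L| = 2 · 10050 / 10016 ≈ 2.0068

2.01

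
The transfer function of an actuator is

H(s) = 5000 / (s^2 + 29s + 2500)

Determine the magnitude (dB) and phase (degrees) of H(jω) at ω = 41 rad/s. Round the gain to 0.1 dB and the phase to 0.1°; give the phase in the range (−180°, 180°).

10.8 dB, -55.4°

At s = jω = j41:
quadratic: (j41)² + 29·j41 + 2500 = 819 + j1189 → |·| ≈ 1443.8, ∠ ≈ 55.44°
|H| = 5000 / 1443.8 ≈ 3.4631
Gain = 20 log₁₀(3.4631) ≈ 10.79 dB
∠H = 0.00° − 55.44° = -55.44°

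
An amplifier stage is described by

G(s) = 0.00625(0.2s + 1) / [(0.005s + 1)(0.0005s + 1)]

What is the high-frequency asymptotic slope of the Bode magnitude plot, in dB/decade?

-20 dB/decade

Each pole contributes −20 dB/decade at high frequency; each zero contributes +20 dB/decade.
Net: 1 zero(s) − 2 pole(s) → -20 dB/decade.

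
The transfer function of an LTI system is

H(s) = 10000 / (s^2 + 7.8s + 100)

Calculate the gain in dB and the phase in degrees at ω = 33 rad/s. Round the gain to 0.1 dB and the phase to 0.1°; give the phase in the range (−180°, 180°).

At s = jω = j33:
quadratic: (j33)² + 7.8·j33 + 100 = -989 + j257.4 → |·| ≈ 1021.9, ∠ ≈ 165.41°
|H| = 10000 / 1021.9 ≈ 9.7857
Gain = 20 log₁₀(9.7857) ≈ 19.81 dB
∠H = 0.00° − 165.41° = -165.41°

19.8 dB, -165.4°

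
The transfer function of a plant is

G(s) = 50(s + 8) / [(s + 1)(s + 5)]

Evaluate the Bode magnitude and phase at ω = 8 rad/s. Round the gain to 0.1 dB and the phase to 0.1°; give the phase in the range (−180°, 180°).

At s = jω = j8:
zero (s+8): 8 + j8 → |·| = √(8²+8²) = √128 ≈ 11.314, ∠ = arctan(8/8) ≈ 45.00°
pole (s+1): 1 + j8 → |·| = √(1²+8²) = √65 ≈ 8.0623, ∠ = arctan(8/1) ≈ 82.87°
pole (s+5): 5 + j8 → |·| = √(5²+8²) = √89 ≈ 9.434, ∠ = arctan(8/5) ≈ 57.99°
|G| = 50 · 11.314 / 76.06 ≈ 7.4375
Gain = 20 log₁₀(7.4375) ≈ 17.43 dB
∠G = 45.00° − 140.86° = -95.86°

17.4 dB, -95.9°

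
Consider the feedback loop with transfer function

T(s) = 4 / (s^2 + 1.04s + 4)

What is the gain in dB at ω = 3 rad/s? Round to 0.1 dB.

At s = jω = j3:
quadratic: (j3)² + 1.04·j3 + 4 = -5 + j3.12 → |·| ≈ 5.8936, ∠ ≈ 148.04°
|T| = 4 / 5.8936 ≈ 0.6787
Gain = 20 log₁₀(0.6787) ≈ -3.37 dB

-3.4 dB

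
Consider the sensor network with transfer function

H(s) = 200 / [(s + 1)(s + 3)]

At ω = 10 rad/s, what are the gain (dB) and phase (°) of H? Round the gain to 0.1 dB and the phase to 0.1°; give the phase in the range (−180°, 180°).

5.6 dB, -157.6°

At s = jω = j10:
pole (s+1): 1 + j10 → |·| = √(1²+10²) = √101 ≈ 10.05, ∠ = arctan(10/1) ≈ 84.29°
pole (s+3): 3 + j10 → |·| = √(3²+10²) = √109 ≈ 10.44, ∠ = arctan(10/3) ≈ 73.30°
|H| = 200 / 104.92 ≈ 1.9062
Gain = 20 log₁₀(1.9062) ≈ 5.60 dB
∠H = 0.00° − 157.59° = -157.59°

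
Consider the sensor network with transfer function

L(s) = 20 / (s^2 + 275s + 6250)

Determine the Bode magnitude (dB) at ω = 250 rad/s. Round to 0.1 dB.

-73.0 dB

Substitute s = j250:
Numerator: 20 = 20 + j0
Denominator: (j250)^2 + 275(j250) + 6250 = -56250 + j68750
|N| = √(20² + 0²) ≈ 20, ∠N ≈ 0.00°
|D| = √(56250² + 68750²) ≈ 88829, ∠D ≈ 129.29°
|L| = 20 / 88829 ≈ 0.00022515
Gain = 20 log₁₀(0.00022515) ≈ -72.95 dB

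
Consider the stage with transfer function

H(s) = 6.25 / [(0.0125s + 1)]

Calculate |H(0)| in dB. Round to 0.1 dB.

15.9 dB

H(0) = 6.25 · 1 / 1 = 6.25
20 log₁₀(6.25) ≈ 15.92 dB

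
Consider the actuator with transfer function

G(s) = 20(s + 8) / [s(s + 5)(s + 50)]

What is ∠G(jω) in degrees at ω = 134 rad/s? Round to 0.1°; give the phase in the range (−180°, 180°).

-160.8°

At s = jω = j134:
zero (s+8): 8 + j134 → |·| = √(8²+134²) = √18020 ≈ 134.24, ∠ = arctan(134/8) ≈ 86.58°
pole (s+5): 5 + j134 → |·| = √(5²+134²) = √17981 ≈ 134.09, ∠ = arctan(134/5) ≈ 87.86°
pole (s+50): 50 + j134 → |·| = √(50²+134²) = √20456 ≈ 143.02, ∠ = arctan(134/50) ≈ 69.54°
pole at origin: |s| = 134, ∠ = 90.00° (in denominator)
∠G = 86.58° − 247.40° = -160.82°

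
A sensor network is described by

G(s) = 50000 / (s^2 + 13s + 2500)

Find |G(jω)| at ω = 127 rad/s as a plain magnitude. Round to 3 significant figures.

3.64

At s = jω = j127:
quadratic: (j127)² + 13·j127 + 2500 = -13629 + j1651 → |·| ≈ 13729, ∠ ≈ 173.09°
|G| = 50000 / 13729 ≈ 3.6419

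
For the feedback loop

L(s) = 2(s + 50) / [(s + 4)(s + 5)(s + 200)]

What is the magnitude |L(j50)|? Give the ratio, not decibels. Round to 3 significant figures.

At s = jω = j50:
zero (s+50): 50 + j50 → |·| = √(50²+50²) = √5000 ≈ 70.711, ∠ = arctan(50/50) ≈ 45.00°
pole (s+4): 4 + j50 → |·| = √(4²+50²) = √2516 ≈ 50.16, ∠ = arctan(50/4) ≈ 85.43°
pole (s+5): 5 + j50 → |·| = √(5²+50²) = √2525 ≈ 50.249, ∠ = arctan(50/5) ≈ 84.29°
pole (s+200): 200 + j50 → |·| = √(200²+50²) = √42500 ≈ 206.16, ∠ = arctan(50/200) ≈ 14.04°
|L| = 2 · 70.711 / 5.1962e+05 ≈ 0.00027216

0.000272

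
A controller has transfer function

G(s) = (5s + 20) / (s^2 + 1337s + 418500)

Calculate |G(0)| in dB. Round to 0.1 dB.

-86.4 dB

G(0) = 20 / 418500 ≈ 4.779e-05
20 log₁₀(4.779e-05) ≈ -86.41 dB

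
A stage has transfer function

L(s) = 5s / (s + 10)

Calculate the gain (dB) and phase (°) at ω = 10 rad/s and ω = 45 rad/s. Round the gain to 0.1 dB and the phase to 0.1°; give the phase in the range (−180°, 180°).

ω = 10: 11.0 dB, 45.0°; ω = 45: 13.8 dB, 12.5°

At s = jω = j10:
zero at origin: s = j10 → |·| = 10, ∠ = 90.00°
pole (s+10): 10 + j10 → |·| = √(10²+10²) = √200 ≈ 14.142, ∠ = arctan(10/10) ≈ 45.00°
|L| = 5 · 10 / 14.142 ≈ 3.5356
Gain = 20 log₁₀(3.5356) ≈ 10.97 dB
∠L = 90.00° − 45.00° = 45.00°

At s = jω = j45:
zero at origin: s = j45 → |·| = 45, ∠ = 90.00°
pole (s+10): 10 + j45 → |·| = √(10²+45²) = √2125 ≈ 46.098, ∠ = arctan(45/10) ≈ 77.47°
|L| = 5 · 45 / 46.098 ≈ 4.8809
Gain = 20 log₁₀(4.8809) ≈ 13.77 dB
∠L = 90.00° − 77.47° = 12.53°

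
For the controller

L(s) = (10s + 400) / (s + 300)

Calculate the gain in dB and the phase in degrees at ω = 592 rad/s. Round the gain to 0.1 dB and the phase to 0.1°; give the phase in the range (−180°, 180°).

19.0 dB, 23.0°

Substitute s = j592:
Numerator: 10(j592) + 400 = 400 + j5920
Denominator: (j592) + 300 = 300 + j592
|N| = √(400² + 5920²) ≈ 5933.5, ∠N ≈ 86.13°
|D| = √(300² + 592²) ≈ 663.67, ∠D ≈ 63.13°
|L| = 5933.5 / 663.67 ≈ 8.9404
Gain = 20 log₁₀(8.9404) ≈ 19.03 dB
∠L = 86.13° − 63.13° = 23.00°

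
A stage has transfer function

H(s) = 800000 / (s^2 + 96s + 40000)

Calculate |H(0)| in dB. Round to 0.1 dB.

H(0) = 800000 / 40000 = 20
20 log₁₀(20) ≈ 26.02 dB

26.0 dB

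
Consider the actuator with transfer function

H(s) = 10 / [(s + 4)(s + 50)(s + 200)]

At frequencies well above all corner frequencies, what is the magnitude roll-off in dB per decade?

-60 dB/decade

Each pole contributes −20 dB/decade at high frequency; each zero contributes +20 dB/decade.
Net: 0 zero(s) − 3 pole(s) → -60 dB/decade.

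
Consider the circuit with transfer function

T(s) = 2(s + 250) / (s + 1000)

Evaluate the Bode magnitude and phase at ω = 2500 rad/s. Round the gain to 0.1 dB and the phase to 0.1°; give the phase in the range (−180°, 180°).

At s = jω = j2500:
zero (s+250): 250 + j2500 → |·| = √(250²+2500²) = √6312500 ≈ 2512.5, ∠ = arctan(2500/250) ≈ 84.29°
pole (s+1000): 1000 + j2500 → |·| = √(1000²+2500²) = √7250000 ≈ 2692.6, ∠ = arctan(2500/1000) ≈ 68.20°
|T| = 2 · 2512.5 / 2692.6 ≈ 1.8662
Gain = 20 log₁₀(1.8662) ≈ 5.42 dB
∠T = 84.29° − 68.20° = 16.09°

5.4 dB, 16.1°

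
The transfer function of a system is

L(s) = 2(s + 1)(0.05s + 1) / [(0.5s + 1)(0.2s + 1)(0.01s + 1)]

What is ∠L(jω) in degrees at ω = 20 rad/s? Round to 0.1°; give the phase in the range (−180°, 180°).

-39.4°

At ω = 20 rad/s:
zero (1 + j20·1) = 1 + j20 → |·| ≈ 20.025, ∠ ≈ 87.14°
zero (1 + j20·0.05) = 1 + j1 → |·| ≈ 1.4142, ∠ ≈ 45.00°
pole (1 + j20·0.5) = 1 + j10 → |·| ≈ 10.05, ∠ ≈ 84.29°
pole (1 + j20·0.2) = 1 + j4 → |·| ≈ 4.1231, ∠ ≈ 75.96°
pole (1 + j20·0.01) = 1 + j0.2 → |·| ≈ 1.0198, ∠ ≈ 11.31°
∠L = (87.14° + 45.00°) − (84.29° + 75.96° + 11.31°) = -39.42°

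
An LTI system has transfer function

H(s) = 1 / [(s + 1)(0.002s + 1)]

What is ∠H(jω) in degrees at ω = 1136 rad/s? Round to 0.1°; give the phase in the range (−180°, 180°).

At ω = 1136 rad/s:
pole (1 + j1136·1) = 1 + j1136 → |·| ≈ 1136, ∠ ≈ 89.95°
pole (1 + j1136·0.002) = 1 + j2.272 → |·| ≈ 2.4823, ∠ ≈ 66.24°
∠H = (0°) − (89.95° + 66.24°) = -156.19°

-156.2°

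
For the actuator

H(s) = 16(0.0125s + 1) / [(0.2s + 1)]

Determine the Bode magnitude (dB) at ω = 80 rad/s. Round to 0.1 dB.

At ω = 80 rad/s:
zero (1 + j80·0.0125) = 1 + j1 → |·| ≈ 1.4142, ∠ ≈ 45.00°
pole (1 + j80·0.2) = 1 + j16 → |·| ≈ 16.031, ∠ ≈ 86.42°
|H| = 16 · 1.4142 / (16.031) ≈ 1.4115
Gain = 20 log₁₀(1.4115) ≈ 2.99 dB

3.0 dB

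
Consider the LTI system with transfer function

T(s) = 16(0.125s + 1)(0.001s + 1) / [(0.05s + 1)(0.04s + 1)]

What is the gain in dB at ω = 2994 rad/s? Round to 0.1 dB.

At ω = 2994 rad/s:
zero (1 + j2994·0.125) = 1 + j374.25 → |·| ≈ 374.25, ∠ ≈ 89.85°
zero (1 + j2994·0.001) = 1 + j2.994 → |·| ≈ 3.1566, ∠ ≈ 71.53°
pole (1 + j2994·0.05) = 1 + j149.7 → |·| ≈ 149.7, ∠ ≈ 89.62°
pole (1 + j2994·0.04) = 1 + j119.76 → |·| ≈ 119.76, ∠ ≈ 89.52°
|T| = 16 · 374.25 · 3.1566 / (149.7 · 119.76) ≈ 1.0543
Gain = 20 log₁₀(1.0543) ≈ 0.46 dB

0.5 dB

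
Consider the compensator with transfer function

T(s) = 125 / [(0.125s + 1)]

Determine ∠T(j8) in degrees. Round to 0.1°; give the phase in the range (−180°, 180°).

At ω = 8 rad/s:
pole (1 + j8·0.125) = 1 + j1 → |·| ≈ 1.4142, ∠ ≈ 45.00°
∠T = (0°) − (45.00°) = -45.00°

-45.0°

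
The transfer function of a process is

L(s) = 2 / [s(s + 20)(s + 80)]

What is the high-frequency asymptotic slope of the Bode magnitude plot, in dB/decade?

-60 dB/decade

Each pole contributes −20 dB/decade at high frequency; each zero contributes +20 dB/decade.
Net: 0 zero(s) − 3 pole(s) → -60 dB/decade.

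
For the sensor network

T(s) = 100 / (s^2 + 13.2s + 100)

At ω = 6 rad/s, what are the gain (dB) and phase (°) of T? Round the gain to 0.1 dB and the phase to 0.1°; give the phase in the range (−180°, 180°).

-0.2 dB, -51.1°

At s = jω = j6:
quadratic: (j6)² + 13.2·j6 + 100 = 64 + j79.2 → |·| ≈ 101.83, ∠ ≈ 51.06°
|T| = 100 / 101.83 ≈ 0.98203
Gain = 20 log₁₀(0.98203) ≈ -0.16 dB
∠T = 0.00° − 51.06° = -51.06°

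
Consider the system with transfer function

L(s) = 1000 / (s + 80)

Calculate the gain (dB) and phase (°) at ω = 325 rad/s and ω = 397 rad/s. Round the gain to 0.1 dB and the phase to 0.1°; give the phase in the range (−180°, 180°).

ω = 325: 9.5 dB, -76.2°; ω = 397: 7.9 dB, -78.6°

At s = jω = j325:
pole (s+80): 80 + j325 → |·| = √(80²+325²) = √112025 ≈ 334.7, ∠ = arctan(325/80) ≈ 76.17°
|L| = 1000 / 334.7 ≈ 2.9878
Gain = 20 log₁₀(2.9878) ≈ 9.51 dB
∠L = 0.00° − 76.17° = -76.17°

At s = jω = j397:
pole (s+80): 80 + j397 → |·| = √(80²+397²) = √164009 ≈ 404.98, ∠ = arctan(397/80) ≈ 78.61°
|L| = 1000 / 404.98 ≈ 2.4693
Gain = 20 log₁₀(2.4693) ≈ 7.85 dB
∠L = 0.00° − 78.61° = -78.61°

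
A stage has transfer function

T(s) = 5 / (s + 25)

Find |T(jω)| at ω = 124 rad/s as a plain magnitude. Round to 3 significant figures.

0.0395

Substitute s = j124:
Numerator: 5 = 5 + j0
Denominator: (j124) + 25 = 25 + j124
|N| = √(5² + 0²) ≈ 5, ∠N ≈ 0.00°
|D| = √(25² + 124²) ≈ 126.5, ∠D ≈ 78.60°
|T| = 5 / 126.5 ≈ 0.039526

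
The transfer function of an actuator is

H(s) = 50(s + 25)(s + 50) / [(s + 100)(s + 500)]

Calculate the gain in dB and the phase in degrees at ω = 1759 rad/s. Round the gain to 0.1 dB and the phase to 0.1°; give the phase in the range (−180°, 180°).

33.6 dB, 16.7°

At s = jω = j1759:
zero (s+25): 25 + j1759 → |·| = √(25²+1759²) = √3094706 ≈ 1759.2, ∠ = arctan(1759/25) ≈ 89.19°
zero (s+50): 50 + j1759 → |·| = √(50²+1759²) = √3096581 ≈ 1759.7, ∠ = arctan(1759/50) ≈ 88.37°
pole (s+100): 100 + j1759 → |·| = √(100²+1759²) = √3104081 ≈ 1761.8, ∠ = arctan(1759/100) ≈ 86.75°
pole (s+500): 500 + j1759 → |·| = √(500²+1759²) = √3344081 ≈ 1828.7, ∠ = arctan(1759/500) ≈ 74.13°
|H| = 50 · 3.0957e+06 / 3.2218e+06 ≈ 48.043
Gain = 20 log₁₀(48.043) ≈ 33.63 dB
∠H = 177.56° − 160.88° = 16.68°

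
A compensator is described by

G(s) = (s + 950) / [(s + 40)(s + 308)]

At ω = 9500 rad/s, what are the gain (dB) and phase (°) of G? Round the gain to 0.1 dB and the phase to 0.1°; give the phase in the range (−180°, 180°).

At s = jω = j9500:
zero (s+950): 950 + j9500 → |·| = √(950²+9500²) = √91152500 ≈ 9547.4, ∠ = arctan(9500/950) ≈ 84.29°
pole (s+40): 40 + j9500 → |·| = √(40²+9500²) = √90251600 ≈ 9500.1, ∠ = arctan(9500/40) ≈ 89.76°
pole (s+308): 308 + j9500 → |·| = √(308²+9500²) = √90344864 ≈ 9505, ∠ = arctan(9500/308) ≈ 88.14°
|G| = 1 · 9547.4 / 9.0298e+07 ≈ 0.00010573
Gain = 20 log₁₀(0.00010573) ≈ -79.52 dB
∠G = 84.29° − 177.90° = -93.61°

-79.5 dB, -93.6°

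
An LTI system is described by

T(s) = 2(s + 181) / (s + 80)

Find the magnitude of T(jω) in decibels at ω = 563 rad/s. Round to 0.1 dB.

At s = jω = j563:
zero (s+181): 181 + j563 → |·| = √(181²+563²) = √349730 ≈ 591.38, ∠ = arctan(563/181) ≈ 72.18°
pole (s+80): 80 + j563 → |·| = √(80²+563²) = √323369 ≈ 568.66, ∠ = arctan(563/80) ≈ 81.91°
|T| = 2 · 591.38 / 568.66 ≈ 2.0799
Gain = 20 log₁₀(2.0799) ≈ 6.36 dB

6.4 dB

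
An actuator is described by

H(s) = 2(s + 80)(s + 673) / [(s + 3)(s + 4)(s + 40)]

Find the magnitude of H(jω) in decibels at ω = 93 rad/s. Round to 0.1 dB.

-14.4 dB

At s = jω = j93:
zero (s+80): 80 + j93 → |·| = √(80²+93²) = √15049 ≈ 122.67, ∠ = arctan(93/80) ≈ 49.30°
zero (s+673): 673 + j93 → |·| = √(673²+93²) = √461578 ≈ 679.4, ∠ = arctan(93/673) ≈ 7.87°
pole (s+3): 3 + j93 → |·| = √(3²+93²) = √8658 ≈ 93.048, ∠ = arctan(93/3) ≈ 88.15°
pole (s+4): 4 + j93 → |·| = √(4²+93²) = √8665 ≈ 93.086, ∠ = arctan(93/4) ≈ 87.54°
pole (s+40): 40 + j93 → |·| = √(40²+93²) = √10249 ≈ 101.24, ∠ = arctan(93/40) ≈ 66.73°
|H| = 2 · 83342 / 8.7689e+05 ≈ 0.19009
Gain = 20 log₁₀(0.19009) ≈ -14.42 dB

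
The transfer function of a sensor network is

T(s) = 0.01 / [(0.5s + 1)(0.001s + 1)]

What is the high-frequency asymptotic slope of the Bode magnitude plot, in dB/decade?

Each pole contributes −20 dB/decade at high frequency; each zero contributes +20 dB/decade.
Net: 0 zero(s) − 2 pole(s) → -40 dB/decade.

-40 dB/decade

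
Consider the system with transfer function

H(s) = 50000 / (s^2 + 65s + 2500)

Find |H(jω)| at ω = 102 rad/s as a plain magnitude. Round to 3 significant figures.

4.85

At s = jω = j102:
quadratic: (j102)² + 65·j102 + 2500 = -7904 + j6630 → |·| ≈ 10316, ∠ ≈ 140.01°
|H| = 50000 / 10316 ≈ 4.8468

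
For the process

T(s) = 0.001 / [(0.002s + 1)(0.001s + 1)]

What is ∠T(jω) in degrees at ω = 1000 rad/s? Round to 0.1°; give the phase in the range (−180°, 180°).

At ω = 1000 rad/s:
pole (1 + j1000·0.002) = 1 + j2 → |·| ≈ 2.2361, ∠ ≈ 63.43°
pole (1 + j1000·0.001) = 1 + j1 → |·| ≈ 1.4142, ∠ ≈ 45.00°
∠T = (0°) − (63.43° + 45.00°) = -108.43°

-108.4°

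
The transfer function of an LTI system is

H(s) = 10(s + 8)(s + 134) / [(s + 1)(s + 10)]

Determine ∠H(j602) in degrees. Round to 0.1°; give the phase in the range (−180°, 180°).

-12.3°

At s = jω = j602:
zero (s+8): 8 + j602 → |·| = √(8²+602²) = √362468 ≈ 602.05, ∠ = arctan(602/8) ≈ 89.24°
zero (s+134): 134 + j602 → |·| = √(134²+602²) = √380360 ≈ 616.73, ∠ = arctan(602/134) ≈ 77.45°
pole (s+1): 1 + j602 → |·| = √(1²+602²) = √362405 ≈ 602, ∠ = arctan(602/1) ≈ 89.90°
pole (s+10): 10 + j602 → |·| = √(10²+602²) = √362504 ≈ 602.08, ∠ = arctan(602/10) ≈ 89.05°
∠H = 166.69° − 178.95° = -12.26°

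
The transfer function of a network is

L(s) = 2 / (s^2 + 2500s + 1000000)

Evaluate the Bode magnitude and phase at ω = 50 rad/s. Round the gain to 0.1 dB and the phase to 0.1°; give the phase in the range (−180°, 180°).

-114.0 dB, -7.1°

Substitute s = j50:
Numerator: 2 = 2 + j0
Denominator: (j50)^2 + 2500(j50) + 1000000 = 997500 + j125000
|N| = √(2² + 0²) ≈ 2, ∠N ≈ 0.00°
|D| = √(997500² + 125000²) ≈ 1.0053e+06, ∠D ≈ 7.14°
|L| = 2 / 1.0053e+06 ≈ 1.9895e-06
Gain = 20 log₁₀(1.9895e-06) ≈ -114.03 dB
∠L = 0.00° − 7.14° = -7.14°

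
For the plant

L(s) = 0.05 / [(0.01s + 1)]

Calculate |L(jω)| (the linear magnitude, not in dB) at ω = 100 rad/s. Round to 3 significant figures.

At ω = 100 rad/s:
pole (1 + j100·0.01) = 1 + j1 → |·| ≈ 1.4142, ∠ ≈ 45.00°
|L| = 0.05 · 1 / (1.4142) ≈ 0.035356

0.0354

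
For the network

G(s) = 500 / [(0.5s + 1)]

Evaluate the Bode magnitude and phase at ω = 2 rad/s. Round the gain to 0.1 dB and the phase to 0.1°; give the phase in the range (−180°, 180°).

51.0 dB, -45.0°

At ω = 2 rad/s:
pole (1 + j2·0.5) = 1 + j1 → |·| ≈ 1.4142, ∠ ≈ 45.00°
|G| = 500 · 1 / (1.4142) ≈ 353.56
Gain = 20 log₁₀(353.56) ≈ 50.97 dB
∠G = (0°) − (45.00°) = -45.00°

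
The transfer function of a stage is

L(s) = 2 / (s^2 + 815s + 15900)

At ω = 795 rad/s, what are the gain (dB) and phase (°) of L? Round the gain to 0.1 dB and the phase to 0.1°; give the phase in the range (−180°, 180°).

-113.0 dB, -133.6°

Substitute s = j795:
Numerator: 2 = 2 + j0
Denominator: (j795)^2 + 815(j795) + 15900 = -616125 + j647925
|N| = √(2² + 0²) ≈ 2, ∠N ≈ 0.00°
|D| = √(616125² + 647925²) ≈ 8.941e+05, ∠D ≈ 133.56°
|L| = 2 / 8.941e+05 ≈ 2.2369e-06
Gain = 20 log₁₀(2.2369e-06) ≈ -113.01 dB
∠L = 0.00° − 133.56° = -133.56°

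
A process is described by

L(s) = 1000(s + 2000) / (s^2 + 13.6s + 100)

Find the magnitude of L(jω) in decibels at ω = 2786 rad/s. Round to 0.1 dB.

At s = jω = j2786:
zero (s+2000): 2000 + j2786 → |·| = √(2000²+2786²) = √11761796 ≈ 3429.5, ∠ = arctan(2786/2000) ≈ 54.33°
quadratic: (j2786)² + 13.6·j2786 + 100 = -7761696 + j37889.6 → |·| ≈ 7.7618e+06, ∠ ≈ 179.72°
|L| = 1000 · 3429.5 / 7.7618e+06 ≈ 0.44184
Gain = 20 log₁₀(0.44184) ≈ -7.09 dB

-7.1 dB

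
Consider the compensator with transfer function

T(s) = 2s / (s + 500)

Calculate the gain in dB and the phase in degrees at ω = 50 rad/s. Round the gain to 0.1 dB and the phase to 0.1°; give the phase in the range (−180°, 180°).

-14.0 dB, 84.3°

At s = jω = j50:
zero at origin: s = j50 → |·| = 50, ∠ = 90.00°
pole (s+500): 500 + j50 → |·| = √(500²+50²) = √252500 ≈ 502.49, ∠ = arctan(50/500) ≈ 5.71°
|T| = 2 · 50 / 502.49 ≈ 0.19901
Gain = 20 log₁₀(0.19901) ≈ -14.02 dB
∠T = 90.00° − 5.71° = 84.29°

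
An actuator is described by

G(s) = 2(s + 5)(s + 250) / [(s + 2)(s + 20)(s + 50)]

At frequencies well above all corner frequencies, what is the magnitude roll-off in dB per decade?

Each pole contributes −20 dB/decade at high frequency; each zero contributes +20 dB/decade.
Net: 2 zero(s) − 3 pole(s) → -20 dB/decade.

-20 dB/decade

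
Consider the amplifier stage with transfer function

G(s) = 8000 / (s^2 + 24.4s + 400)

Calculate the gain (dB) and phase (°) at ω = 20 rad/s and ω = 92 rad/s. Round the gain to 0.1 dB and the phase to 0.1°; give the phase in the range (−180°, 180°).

ω = 20: 24.3 dB, -90.0°; ω = 92: -0.4 dB, -164.4°

At s = jω = j20:
quadratic: (j20)² + 24.4·j20 + 400 = 0 + j488 → |·| ≈ 488, ∠ ≈ 90.00°
|G| = 8000 / 488 ≈ 16.393
Gain = 20 log₁₀(16.393) ≈ 24.29 dB
∠G = 0.00° − 90.00° = -90.00°

At s = jω = j92:
quadratic: (j92)² + 24.4·j92 + 400 = -8064 + j2244.8 → |·| ≈ 8370.6, ∠ ≈ 164.44°
|G| = 8000 / 8370.6 ≈ 0.95573
Gain = 20 log₁₀(0.95573) ≈ -0.39 dB
∠G = 0.00° − 164.44° = -164.44°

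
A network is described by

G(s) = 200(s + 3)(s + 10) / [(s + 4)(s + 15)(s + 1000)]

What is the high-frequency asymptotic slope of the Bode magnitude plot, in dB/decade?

-20 dB/decade

Each pole contributes −20 dB/decade at high frequency; each zero contributes +20 dB/decade.
Net: 2 zero(s) − 3 pole(s) → -20 dB/decade.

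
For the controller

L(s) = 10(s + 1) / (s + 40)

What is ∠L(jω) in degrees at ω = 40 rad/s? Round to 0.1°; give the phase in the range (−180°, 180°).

43.6°

At s = jω = j40:
zero (s+1): 1 + j40 → |·| = √(1²+40²) = √1601 ≈ 40.012, ∠ = arctan(40/1) ≈ 88.57°
pole (s+40): 40 + j40 → |·| = √(40²+40²) = √3200 ≈ 56.569, ∠ = arctan(40/40) ≈ 45.00°
∠L = 88.57° − 45.00° = 43.57°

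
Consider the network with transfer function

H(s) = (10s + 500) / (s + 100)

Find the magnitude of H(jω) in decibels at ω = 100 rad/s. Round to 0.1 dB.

Substitute s = j100:
Numerator: 10(j100) + 500 = 500 + j1000
Denominator: (j100) + 100 = 100 + j100
|N| = √(500² + 1000²) ≈ 1118, ∠N ≈ 63.43°
|D| = √(100² + 100²) ≈ 141.42, ∠D ≈ 45.00°
|H| = 1118 / 141.42 ≈ 7.9055
Gain = 20 log₁₀(7.9055) ≈ 17.96 dB

18.0 dB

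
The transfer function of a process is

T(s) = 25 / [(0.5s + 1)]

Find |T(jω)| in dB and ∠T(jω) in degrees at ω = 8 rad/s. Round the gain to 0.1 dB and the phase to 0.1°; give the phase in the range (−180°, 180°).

At ω = 8 rad/s:
pole (1 + j8·0.5) = 1 + j4 → |·| ≈ 4.1231, ∠ ≈ 75.96°
|T| = 25 · 1 / (4.1231) ≈ 6.0634
Gain = 20 log₁₀(6.0634) ≈ 15.65 dB
∠T = (0°) − (75.96°) = -75.96°

15.7 dB, -76.0°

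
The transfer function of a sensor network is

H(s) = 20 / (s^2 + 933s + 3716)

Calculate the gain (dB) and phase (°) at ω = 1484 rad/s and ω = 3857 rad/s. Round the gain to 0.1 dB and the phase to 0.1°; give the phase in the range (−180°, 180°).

Substitute s = j1484:
Numerator: 20 = 20 + j0
Denominator: (j1484)^2 + 933(j1484) + 3716 = -2198540 + j1384572
|N| = √(20² + 0²) ≈ 20, ∠N ≈ 0.00°
|D| = √(2198540² + 1384572²) ≈ 2.5982e+06, ∠D ≈ 147.80°
|H| = 20 / 2.5982e+06 ≈ 7.6976e-06
Gain = 20 log₁₀(7.6976e-06) ≈ -102.27 dB
∠H = 0.00° − 147.80° = -147.80°

Substitute s = j3857:
Numerator: 20 = 20 + j0
Denominator: (j3857)^2 + 933(j3857) + 3716 = -14872733 + j3598581
|N| = √(20² + 0²) ≈ 20, ∠N ≈ 0.00°
|D| = √(14872733² + 3598581²) ≈ 1.5302e+07, ∠D ≈ 166.40°
|H| = 20 / 1.5302e+07 ≈ 1.307e-06
Gain = 20 log₁₀(1.307e-06) ≈ -117.67 dB
∠H = 0.00° − 166.40° = -166.40°

ω = 1484: -102.3 dB, -147.8°; ω = 3857: -117.7 dB, -166.4°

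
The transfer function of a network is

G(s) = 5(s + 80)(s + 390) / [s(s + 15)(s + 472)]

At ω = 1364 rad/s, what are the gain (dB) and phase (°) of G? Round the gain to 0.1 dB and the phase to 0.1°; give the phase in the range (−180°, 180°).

At s = jω = j1364:
zero (s+80): 80 + j1364 → |·| = √(80²+1364²) = √1866896 ≈ 1366.3, ∠ = arctan(1364/80) ≈ 86.64°
zero (s+390): 390 + j1364 → |·| = √(390²+1364²) = √2012596 ≈ 1418.7, ∠ = arctan(1364/390) ≈ 74.04°
pole (s+15): 15 + j1364 → |·| = √(15²+1364²) = √1860721 ≈ 1364.1, ∠ = arctan(1364/15) ≈ 89.37°
pole (s+472): 472 + j1364 → |·| = √(472²+1364²) = √2083280 ≈ 1443.4, ∠ = arctan(1364/472) ≈ 70.91°
pole at origin: |s| = 1364, ∠ = 90.00° (in denominator)
|G| = 5 · 1.9384e+06 / 2.6856e+09 ≈ 0.0036089
Gain = 20 log₁₀(0.0036089) ≈ -48.85 dB
∠G = 160.68° − 250.28° = -89.60°

-48.9 dB, -89.6°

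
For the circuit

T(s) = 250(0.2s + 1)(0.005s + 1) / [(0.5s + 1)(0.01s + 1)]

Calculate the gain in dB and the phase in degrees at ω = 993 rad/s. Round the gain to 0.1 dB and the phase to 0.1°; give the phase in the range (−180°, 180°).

34.1 dB, -5.8°

At ω = 993 rad/s:
zero (1 + j993·0.2) = 1 + j198.6 → |·| ≈ 198.6, ∠ ≈ 89.71°
zero (1 + j993·0.005) = 1 + j4.965 → |·| ≈ 5.0647, ∠ ≈ 78.61°
pole (1 + j993·0.5) = 1 + j496.5 → |·| ≈ 496.5, ∠ ≈ 89.88°
pole (1 + j993·0.01) = 1 + j9.93 → |·| ≈ 9.9802, ∠ ≈ 84.25°
|T| = 250 · 198.6 · 5.0647 / (496.5 · 9.9802) ≈ 50.747
Gain = 20 log₁₀(50.747) ≈ 34.11 dB
∠T = (89.71° + 78.61°) − (89.88° + 84.25°) = -5.81°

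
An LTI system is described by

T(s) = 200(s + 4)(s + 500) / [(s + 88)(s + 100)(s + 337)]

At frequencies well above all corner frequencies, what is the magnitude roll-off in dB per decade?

-20 dB/decade

Each pole contributes −20 dB/decade at high frequency; each zero contributes +20 dB/decade.
Net: 2 zero(s) − 3 pole(s) → -20 dB/decade.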